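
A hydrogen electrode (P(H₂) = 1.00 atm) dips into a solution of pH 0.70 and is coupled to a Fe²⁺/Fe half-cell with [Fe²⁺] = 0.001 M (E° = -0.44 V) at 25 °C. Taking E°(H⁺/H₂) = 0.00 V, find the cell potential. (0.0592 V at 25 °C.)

The hydrogen couple is the cathode, so E°_cell = 0.44 V; n = 2.
[H⁺] = 10^(−0.70) = 0.20 M, and Q = [Fe²⁺]·P(H₂) / [H⁺]^2 = 0.0251.
E = E° − (0.0592/2) log Q = 0.44 − (0.0592/2)(-1.600) = 0.487 V.

0.49 V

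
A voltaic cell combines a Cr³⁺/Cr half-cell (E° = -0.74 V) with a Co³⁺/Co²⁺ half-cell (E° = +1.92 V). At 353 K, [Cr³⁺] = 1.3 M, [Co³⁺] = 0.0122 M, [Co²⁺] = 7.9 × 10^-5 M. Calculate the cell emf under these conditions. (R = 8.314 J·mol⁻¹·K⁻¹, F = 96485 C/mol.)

2.81 V

The Co³⁺/Co²⁺ couple has the higher reduction potential and acts as the cathode, so E°_cell = +1.92 − (-0.74) = 2.66 V.
Balancing electrons gives n = 3; the reaction quotient is Q = [Cr³⁺]·[Co²⁺]^3/[Co³⁺]^3 = 3.53 × 10^-7.
E = E° − (RT/nF) ln Q = 2.66 − (8.314×353)/(3×96485) × (-14.857) = 2.660 + 0.151 = 2.811 V.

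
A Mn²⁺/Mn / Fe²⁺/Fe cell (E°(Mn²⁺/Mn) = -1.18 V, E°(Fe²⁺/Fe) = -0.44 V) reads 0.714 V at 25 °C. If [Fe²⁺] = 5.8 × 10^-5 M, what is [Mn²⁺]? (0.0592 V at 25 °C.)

From the Nernst equation, log Q = n(E° − E)/0.0592 = 2(0.74 − 0.714)/0.0592 = 0.878, so Q = 7.56.
With Q = [Mn²⁺]/[Fe²⁺] and the known concentrations, [Mn²⁺] in the numerator gives [Mn²⁺] = 4.4 × 10^-4 M.

4.4 × 10^-4 M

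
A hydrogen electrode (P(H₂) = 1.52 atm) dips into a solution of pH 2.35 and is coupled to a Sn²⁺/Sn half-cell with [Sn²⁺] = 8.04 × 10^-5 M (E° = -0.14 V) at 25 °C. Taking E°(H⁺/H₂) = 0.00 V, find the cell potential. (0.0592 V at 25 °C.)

The hydrogen couple is the cathode, so E°_cell = 0.14 V; n = 2.
[H⁺] = 10^(−2.35) = 0.0045 M, and Q = [Sn²⁺]·P(H₂) / [H⁺]^2 = 6.12.
E = E° − (0.0592/2) log Q = 0.14 − (0.0592/2)(0.787) = 0.117 V.

0.12 V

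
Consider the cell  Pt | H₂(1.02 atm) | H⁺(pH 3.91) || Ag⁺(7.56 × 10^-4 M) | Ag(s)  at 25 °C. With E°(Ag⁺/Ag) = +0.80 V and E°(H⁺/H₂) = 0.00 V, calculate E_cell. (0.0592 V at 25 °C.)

0.85 V

The Ag⁺/Ag couple is the cathode, so E°_cell = 0.80 V; n = 2.
[H⁺] = 10^(−3.91) = 1.2 × 10^-4 M, and Q = [H⁺]^2 / ([Ag⁺]^2·P(H₂)) = 0.0260.
E = E° − (0.0592/2) log Q = 0.80 − (0.0592/2)(-1.586) = 0.847 V.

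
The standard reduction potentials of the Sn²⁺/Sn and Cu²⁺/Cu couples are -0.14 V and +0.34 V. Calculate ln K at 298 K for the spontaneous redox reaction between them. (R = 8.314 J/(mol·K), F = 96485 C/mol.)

E°_cell = +0.34 − (-0.14) = 0.48 V, with n = 2 electrons transferred.
At equilibrium E = 0, so the Nernst equation gives ln K = nFE°/RT = (2)(96485)(0.48)/((8.314)(298)) = 37.39.

ln K = 37.4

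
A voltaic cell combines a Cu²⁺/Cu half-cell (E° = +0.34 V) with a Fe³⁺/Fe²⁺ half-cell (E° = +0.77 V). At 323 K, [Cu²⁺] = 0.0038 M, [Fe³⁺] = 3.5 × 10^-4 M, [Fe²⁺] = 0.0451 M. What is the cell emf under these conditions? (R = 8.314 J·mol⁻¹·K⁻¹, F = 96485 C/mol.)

The Fe³⁺/Fe²⁺ couple has the higher reduction potential and acts as the cathode, so E°_cell = +0.77 − (+0.34) = 0.43 V.
Balancing electrons gives n = 2; the reaction quotient is Q = [Cu²⁺]·[Fe²⁺]^2/[Fe³⁺]^2 = 63.1.
E = E° − (RT/nF) ln Q = 0.43 − (8.314×323)/(2×96485) × (4.145) = 0.430 − 0.058 = 0.372 V.

0.372 V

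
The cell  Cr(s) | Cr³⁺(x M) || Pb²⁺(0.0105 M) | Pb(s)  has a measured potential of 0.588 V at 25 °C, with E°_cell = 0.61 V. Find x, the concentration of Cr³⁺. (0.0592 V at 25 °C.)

From the Nernst equation, log Q = n(E° − E)/0.0592 = 6(0.61 − 0.588)/0.0592 = 2.230, so Q = 170.
With Q = [Cr³⁺]^2/[Pb²⁺]^3 and the known concentrations, [Cr³⁺]^2 in the numerator gives [Cr³⁺] = 0.014 M.

0.014 M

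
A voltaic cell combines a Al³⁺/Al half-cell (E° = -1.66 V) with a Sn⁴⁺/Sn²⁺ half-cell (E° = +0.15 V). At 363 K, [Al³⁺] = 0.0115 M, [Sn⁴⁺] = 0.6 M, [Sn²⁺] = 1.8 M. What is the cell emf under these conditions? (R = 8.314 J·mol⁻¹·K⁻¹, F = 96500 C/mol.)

The Sn⁴⁺/Sn²⁺ couple has the higher reduction potential and acts as the cathode, so E°_cell = +0.15 − (-1.66) = 1.81 V.
Balancing electrons gives n = 6; the reaction quotient is Q = [Al³⁺]^2·[Sn²⁺]^3/[Sn⁴⁺]^3 = 0.00357.
E = E° − (RT/nF) ln Q = 1.81 − (8.314×363)/(6×96500) × (-5.635) = 1.810 + 0.029 = 1.839 V.

1.84 V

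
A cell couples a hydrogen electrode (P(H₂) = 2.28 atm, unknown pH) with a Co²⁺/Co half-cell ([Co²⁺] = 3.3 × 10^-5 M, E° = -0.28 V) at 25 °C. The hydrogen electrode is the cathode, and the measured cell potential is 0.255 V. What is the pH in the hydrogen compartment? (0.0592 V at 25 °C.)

pH = 2.48

E°_cell = 0.28 V and n = 2.
log Q = n(E° − E)/0.0592 = 2×(0.28 − 0.255)/0.0592 = 0.845.
With Q = [Co²⁺]·P(H₂) / [H⁺]^2, solving for [H⁺] gives log[H⁺] = -2.484, so pH = 2.48.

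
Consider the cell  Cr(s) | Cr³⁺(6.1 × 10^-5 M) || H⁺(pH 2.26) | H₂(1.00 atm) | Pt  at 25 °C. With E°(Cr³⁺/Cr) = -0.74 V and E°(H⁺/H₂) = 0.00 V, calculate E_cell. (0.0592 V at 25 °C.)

0.69 V

The hydrogen couple is the cathode, so E°_cell = 0.74 V; n = 6.
[H⁺] = 10^(−2.26) = 0.0055 M, and Q = [Cr³⁺]^2·P(H₂)^3 / [H⁺]^6 = 1.35 × 10^5.
E = E° − (0.0592/6) log Q = 0.74 − (0.0592/6)(5.131) = 0.689 V.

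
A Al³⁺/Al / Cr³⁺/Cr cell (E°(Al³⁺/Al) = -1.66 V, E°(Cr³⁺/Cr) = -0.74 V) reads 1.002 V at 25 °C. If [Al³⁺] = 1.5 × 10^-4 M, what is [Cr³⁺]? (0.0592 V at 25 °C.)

From the Nernst equation, log Q = n(E° − E)/0.0592 = 3(0.92 − 1.002)/0.0592 = -4.155, so Q = 6.99 × 10^-5.
With Q = [Al³⁺]/[Cr³⁺] and the known concentrations, [Cr³⁺] in the denominator gives [Cr³⁺] = 2.1 M.

2.1 M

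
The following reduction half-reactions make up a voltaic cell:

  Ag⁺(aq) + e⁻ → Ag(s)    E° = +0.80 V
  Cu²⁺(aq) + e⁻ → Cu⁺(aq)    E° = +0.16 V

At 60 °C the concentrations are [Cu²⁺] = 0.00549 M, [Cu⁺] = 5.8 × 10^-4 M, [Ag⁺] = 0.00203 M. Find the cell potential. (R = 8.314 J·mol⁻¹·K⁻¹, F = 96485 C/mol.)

0.398 V

The Ag⁺/Ag couple has the higher reduction potential and acts as the cathode, so E°_cell = +0.80 − (+0.16) = 0.64 V.
Balancing electrons gives n = 1; the reaction quotient is Q = [Cu²⁺]/([Cu⁺]·[Ag⁺]) = 4660.
E = E° − (RT/nF) ln Q = 0.64 − (8.314×333)/(1×96485) × (8.447) = 0.640 − 0.242 = 0.398 V.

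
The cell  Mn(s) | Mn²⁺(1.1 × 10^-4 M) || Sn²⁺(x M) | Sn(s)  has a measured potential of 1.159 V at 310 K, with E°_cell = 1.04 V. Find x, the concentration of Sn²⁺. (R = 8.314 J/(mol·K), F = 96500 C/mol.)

From the Nernst equation, ln Q = nF(E° − E)/RT = 2×96500×(1.04 − 1.159)/(8.314×310) = -8.911, so Q = 1.35 × 10^-4.
With Q = [Mn²⁺]/[Sn²⁺] and the known concentrations, [Sn²⁺] in the denominator gives [Sn²⁺] = 0.82 M.

0.82 M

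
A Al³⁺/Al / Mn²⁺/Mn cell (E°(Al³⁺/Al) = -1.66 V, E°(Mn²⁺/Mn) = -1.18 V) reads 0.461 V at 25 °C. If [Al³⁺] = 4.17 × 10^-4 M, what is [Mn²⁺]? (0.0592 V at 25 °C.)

From the Nernst equation, log Q = n(E° − E)/0.0592 = 6(0.48 − 0.461)/0.0592 = 1.926, so Q = 84.3.
With Q = [Al³⁺]^2/[Mn²⁺]^3 and the known concentrations, [Mn²⁺]^3 in the denominator gives [Mn²⁺] = 0.0013 M.

0.0013 M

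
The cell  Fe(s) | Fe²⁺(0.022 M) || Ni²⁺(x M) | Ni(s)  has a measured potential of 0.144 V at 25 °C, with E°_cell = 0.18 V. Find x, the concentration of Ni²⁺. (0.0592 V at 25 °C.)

From the Nernst equation, log Q = n(E° − E)/0.0592 = 2(0.18 − 0.144)/0.0592 = 1.216, so Q = 16.5.
With Q = [Fe²⁺]/[Ni²⁺] and the known concentrations, [Ni²⁺] in the denominator gives [Ni²⁺] = 0.0013 M.

0.0013 M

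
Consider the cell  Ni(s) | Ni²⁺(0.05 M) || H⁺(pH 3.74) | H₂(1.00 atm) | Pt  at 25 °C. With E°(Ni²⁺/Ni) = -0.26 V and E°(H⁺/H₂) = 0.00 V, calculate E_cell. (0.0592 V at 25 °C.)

0.077 V

The hydrogen couple is the cathode, so E°_cell = 0.26 V; n = 2.
[H⁺] = 10^(−3.74) = 1.8 × 10^-4 M, and Q = [Ni²⁺]·P(H₂) / [H⁺]^2 = 1.51 × 10^6.
E = E° − (0.0592/2) log Q = 0.26 − (0.0592/2)(6.179) = 0.077 V.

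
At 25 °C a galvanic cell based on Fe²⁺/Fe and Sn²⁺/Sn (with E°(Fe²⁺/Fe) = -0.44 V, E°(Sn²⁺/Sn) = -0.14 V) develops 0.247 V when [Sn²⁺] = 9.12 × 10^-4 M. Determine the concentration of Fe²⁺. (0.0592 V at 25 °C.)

0.056 M

From the Nernst equation, log Q = n(E° − E)/0.0592 = 2(0.30 − 0.247)/0.0592 = 1.791, so Q = 61.7.
With Q = [Fe²⁺]/[Sn²⁺] and the known concentrations, [Fe²⁺] in the numerator gives [Fe²⁺] = 0.056 M.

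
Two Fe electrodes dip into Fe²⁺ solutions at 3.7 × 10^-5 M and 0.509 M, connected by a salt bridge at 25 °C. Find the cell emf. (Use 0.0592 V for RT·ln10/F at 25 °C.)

0.12 V

Both half-cells are Fe²⁺/Fe, so E°_cell = 0. The concentrated side is the cathode; the cell reaction moves Fe²⁺ from high to low concentration with n = 2.
Q = [Fe²⁺]_dilute/[Fe²⁺]_conc = 3.7 × 10^-5/0.509 = 7.27 × 10^-5.
E = 0 − (0.0592/2) log Q = −(0.0592/2)(-4.139) = 0.1225 V.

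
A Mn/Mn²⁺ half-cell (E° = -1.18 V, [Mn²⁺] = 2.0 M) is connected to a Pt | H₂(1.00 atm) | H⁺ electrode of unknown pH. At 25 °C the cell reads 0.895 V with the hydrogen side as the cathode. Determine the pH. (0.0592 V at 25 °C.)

pH = 4.66

E°_cell = 1.18 V and n = 2.
log Q = n(E° − E)/0.0592 = 2×(1.18 − 0.895)/0.0592 = 9.628.
With Q = [Mn²⁺]·P(H₂) / [H⁺]^2, solving for [H⁺] gives log[H⁺] = -4.664, so pH = 4.66.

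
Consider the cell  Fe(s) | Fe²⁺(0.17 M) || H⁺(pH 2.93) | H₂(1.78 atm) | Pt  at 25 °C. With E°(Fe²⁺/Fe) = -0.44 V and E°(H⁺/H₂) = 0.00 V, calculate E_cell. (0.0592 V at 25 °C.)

0.28 V

The hydrogen couple is the cathode, so E°_cell = 0.44 V; n = 2.
[H⁺] = 10^(−2.93) = 0.0012 M, and Q = [Fe²⁺]·P(H₂) / [H⁺]^2 = 2.19 × 10^5.
E = E° − (0.0592/2) log Q = 0.44 − (0.0592/2)(5.341) = 0.282 V.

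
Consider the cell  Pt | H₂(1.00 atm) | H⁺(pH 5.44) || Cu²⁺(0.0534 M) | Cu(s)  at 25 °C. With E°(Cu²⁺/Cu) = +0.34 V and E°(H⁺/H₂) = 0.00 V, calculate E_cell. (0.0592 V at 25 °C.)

The Cu²⁺/Cu couple is the cathode, so E°_cell = 0.34 V; n = 2.
[H⁺] = 10^(−5.44) = 3.6 × 10^-6 M, and Q = [H⁺]^2 / ([Cu²⁺]·P(H₂)) = 2.47 × 10^-10.
E = E° − (0.0592/2) log Q = 0.34 − (0.0592/2)(-9.608) = 0.624 V.

0.62 V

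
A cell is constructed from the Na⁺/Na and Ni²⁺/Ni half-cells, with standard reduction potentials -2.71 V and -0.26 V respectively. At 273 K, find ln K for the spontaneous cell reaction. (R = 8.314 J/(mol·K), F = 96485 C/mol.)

ln K = 208.3

E°_cell = -0.26 − (-2.71) = 2.45 V, with n = 2 electrons transferred.
At equilibrium E = 0, so the Nernst equation gives ln K = nFE°/RT = (2)(96485)(2.45)/((8.314)(273)) = 208.30.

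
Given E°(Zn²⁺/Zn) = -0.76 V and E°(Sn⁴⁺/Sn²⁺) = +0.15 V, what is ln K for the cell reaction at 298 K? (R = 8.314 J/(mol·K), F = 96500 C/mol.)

E°_cell = +0.15 − (-0.76) = 0.91 V, with n = 2 electrons transferred.
At equilibrium E = 0, so the Nernst equation gives ln K = nFE°/RT = (2)(96500)(0.91)/((8.314)(298)) = 70.89.

ln K = 70.9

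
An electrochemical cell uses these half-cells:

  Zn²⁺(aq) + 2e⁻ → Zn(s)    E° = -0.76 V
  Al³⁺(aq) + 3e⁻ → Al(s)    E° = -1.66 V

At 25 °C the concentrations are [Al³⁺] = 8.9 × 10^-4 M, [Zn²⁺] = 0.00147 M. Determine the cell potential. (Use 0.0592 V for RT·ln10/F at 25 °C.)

The Zn²⁺/Zn couple has the higher reduction potential and acts as the cathode, so E°_cell = -0.76 − (-1.66) = 0.90 V.
Balancing electrons gives n = 6; the reaction quotient is Q = [Al³⁺]^2/[Zn²⁺]^3 = 249.
At 25 °C, E = E° − (0.0592/n) log Q = 0.90 − (0.0592/6)(2.397) = 0.900 − 0.024 = 0.876 V.

0.876 V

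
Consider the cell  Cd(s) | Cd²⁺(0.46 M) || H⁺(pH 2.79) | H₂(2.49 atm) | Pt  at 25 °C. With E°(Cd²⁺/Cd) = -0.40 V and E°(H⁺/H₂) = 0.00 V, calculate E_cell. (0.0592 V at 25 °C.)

The hydrogen couple is the cathode, so E°_cell = 0.40 V; n = 2.
[H⁺] = 10^(−2.79) = 0.0016 M, and Q = [Cd²⁺]·P(H₂) / [H⁺]^2 = 4.35 × 10^5.
E = E° − (0.0592/2) log Q = 0.40 − (0.0592/2)(5.639) = 0.233 V.

0.23 V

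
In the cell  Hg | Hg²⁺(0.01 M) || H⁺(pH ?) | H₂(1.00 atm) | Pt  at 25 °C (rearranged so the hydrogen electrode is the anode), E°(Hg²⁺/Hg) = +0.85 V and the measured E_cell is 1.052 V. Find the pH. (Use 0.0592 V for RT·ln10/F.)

pH = 4.41

E°_cell = 0.85 V and n = 2.
log Q = n(E° − E)/0.0592 = 2×(0.85 − 1.052)/0.0592 = -6.824.
With Q = [H⁺]^2 / ([Hg²⁺]·P(H₂)), solving for [H⁺] gives log[H⁺] = -4.412, so pH = 4.41.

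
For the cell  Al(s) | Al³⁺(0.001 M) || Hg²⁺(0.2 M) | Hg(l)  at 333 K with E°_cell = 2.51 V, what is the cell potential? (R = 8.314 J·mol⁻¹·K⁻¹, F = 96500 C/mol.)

2.55 V

Balancing electrons gives n = 6; the reaction quotient is Q = [Al³⁺]^2/[Hg²⁺]^3 = 1.25 × 10^-4.
E = E° − (RT/nF) ln Q = 2.51 − (8.314×333)/(6×96500) × (-8.987) = 2.510 + 0.043 = 2.553 V.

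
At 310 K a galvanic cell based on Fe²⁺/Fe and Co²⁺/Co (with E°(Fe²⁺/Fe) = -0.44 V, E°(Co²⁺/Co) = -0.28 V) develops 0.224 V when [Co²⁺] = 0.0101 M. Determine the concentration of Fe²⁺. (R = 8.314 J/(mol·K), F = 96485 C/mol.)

8.4 × 10^-5 M

From the Nernst equation, ln Q = nF(E° − E)/RT = 2×96485×(0.16 − 0.224)/(8.314×310) = -4.792, so Q = 0.00830.
With Q = [Fe²⁺]/[Co²⁺] and the known concentrations, [Fe²⁺] in the numerator gives [Fe²⁺] = 8.4 × 10^-5 M.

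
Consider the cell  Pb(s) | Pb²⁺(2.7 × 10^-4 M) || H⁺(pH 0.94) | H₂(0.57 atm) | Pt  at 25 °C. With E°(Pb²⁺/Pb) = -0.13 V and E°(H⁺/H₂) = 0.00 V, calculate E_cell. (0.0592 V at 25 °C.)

The hydrogen couple is the cathode, so E°_cell = 0.13 V; n = 2.
[H⁺] = 10^(−0.94) = 0.11 M, and Q = [Pb²⁺]·P(H₂) / [H⁺]^2 = 0.0117.
E = E° − (0.0592/2) log Q = 0.13 − (0.0592/2)(-1.933) = 0.187 V.

0.19 V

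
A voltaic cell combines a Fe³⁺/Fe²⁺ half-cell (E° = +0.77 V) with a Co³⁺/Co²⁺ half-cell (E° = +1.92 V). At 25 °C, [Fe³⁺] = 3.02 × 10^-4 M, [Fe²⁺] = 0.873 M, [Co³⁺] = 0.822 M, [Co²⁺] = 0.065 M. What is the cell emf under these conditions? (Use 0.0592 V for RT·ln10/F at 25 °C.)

The Co³⁺/Co²⁺ couple has the higher reduction potential and acts as the cathode, so E°_cell = +1.92 − (+0.77) = 1.15 V.
Balancing electrons gives n = 1; the reaction quotient is Q = [Fe³⁺]·[Co²⁺]/([Fe²⁺]·[Co³⁺]) = 2.74 × 10^-5.
At 25 °C, E = E° − (0.0592/n) log Q = 1.15 − (0.0592/1)(-4.563) = 1.150 + 0.270 = 1.420 V.

1.42 V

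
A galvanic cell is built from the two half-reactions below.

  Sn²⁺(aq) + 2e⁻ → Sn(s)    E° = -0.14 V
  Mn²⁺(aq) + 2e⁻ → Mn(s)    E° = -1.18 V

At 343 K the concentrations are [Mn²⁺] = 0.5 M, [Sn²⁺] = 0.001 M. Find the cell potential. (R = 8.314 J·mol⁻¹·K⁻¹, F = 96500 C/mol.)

The Sn²⁺/Sn couple has the higher reduction potential and acts as the cathode, so E°_cell = -0.14 − (-1.18) = 1.04 V.
Balancing electrons gives n = 2; the reaction quotient is Q = [Mn²⁺]/[Sn²⁺] = 500.
E = E° − (RT/nF) ln Q = 1.04 − (8.314×343)/(2×96500) × (6.215) = 1.040 − 0.092 = 0.948 V.

0.948 V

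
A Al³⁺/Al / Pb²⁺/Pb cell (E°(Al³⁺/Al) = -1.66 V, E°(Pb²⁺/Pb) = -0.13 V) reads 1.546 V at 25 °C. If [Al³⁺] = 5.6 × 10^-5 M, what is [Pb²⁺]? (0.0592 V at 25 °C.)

From the Nernst equation, log Q = n(E° − E)/0.0592 = 6(1.53 − 1.546)/0.0592 = -1.622, so Q = 0.0239.
With Q = [Al³⁺]^2/[Pb²⁺]^3 and the known concentrations, [Pb²⁺]^3 in the denominator gives [Pb²⁺] = 0.0051 M.

0.0051 M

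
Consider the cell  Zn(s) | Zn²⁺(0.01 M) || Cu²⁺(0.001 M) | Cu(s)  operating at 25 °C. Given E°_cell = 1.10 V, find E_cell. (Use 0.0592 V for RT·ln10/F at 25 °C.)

Balancing electrons gives n = 2; the reaction quotient is Q = [Zn²⁺]/[Cu²⁺] = 10.0.
At 25 °C, E = E° − (0.0592/n) log Q = 1.10 − (0.0592/2)(1.000) = 1.100 − 0.030 = 1.070 V.

1.07 V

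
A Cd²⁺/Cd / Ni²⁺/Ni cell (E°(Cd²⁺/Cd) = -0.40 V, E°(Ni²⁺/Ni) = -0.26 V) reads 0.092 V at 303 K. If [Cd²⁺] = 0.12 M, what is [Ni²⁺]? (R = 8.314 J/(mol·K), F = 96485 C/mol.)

From the Nernst equation, ln Q = nF(E° − E)/RT = 2×96485×(0.14 − 0.092)/(8.314×303) = 3.677, so Q = 39.5.
With Q = [Cd²⁺]/[Ni²⁺] and the known concentrations, [Ni²⁺] in the denominator gives [Ni²⁺] = 0.003 M.

0.003 M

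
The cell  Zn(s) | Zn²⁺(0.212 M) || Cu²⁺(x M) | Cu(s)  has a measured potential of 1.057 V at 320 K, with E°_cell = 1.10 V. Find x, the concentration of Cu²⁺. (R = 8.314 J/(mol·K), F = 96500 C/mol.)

0.0094 M

From the Nernst equation, ln Q = nF(E° − E)/RT = 2×96500×(1.10 − 1.057)/(8.314×320) = 3.119, so Q = 22.6.
With Q = [Zn²⁺]/[Cu²⁺] and the known concentrations, [Cu²⁺] in the denominator gives [Cu²⁺] = 0.0094 M.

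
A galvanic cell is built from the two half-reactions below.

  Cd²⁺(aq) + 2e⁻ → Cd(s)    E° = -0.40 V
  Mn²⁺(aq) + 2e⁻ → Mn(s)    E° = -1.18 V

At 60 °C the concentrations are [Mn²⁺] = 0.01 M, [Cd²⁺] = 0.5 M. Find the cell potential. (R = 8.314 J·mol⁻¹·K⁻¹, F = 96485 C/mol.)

The Cd²⁺/Cd couple has the higher reduction potential and acts as the cathode, so E°_cell = -0.40 − (-1.18) = 0.78 V.
Balancing electrons gives n = 2; the reaction quotient is Q = [Mn²⁺]/[Cd²⁺] = 0.0200.
E = E° − (RT/nF) ln Q = 0.78 − (8.314×333)/(2×96485) × (-3.912) = 0.780 + 0.056 = 0.836 V.

0.836 V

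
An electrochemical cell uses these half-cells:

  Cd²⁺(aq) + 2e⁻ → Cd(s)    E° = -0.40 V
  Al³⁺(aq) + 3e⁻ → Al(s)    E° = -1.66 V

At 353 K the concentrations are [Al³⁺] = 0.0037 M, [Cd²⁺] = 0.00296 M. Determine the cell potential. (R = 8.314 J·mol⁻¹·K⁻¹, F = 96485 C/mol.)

The Cd²⁺/Cd couple has the higher reduction potential and acts as the cathode, so E°_cell = -0.40 − (-1.66) = 1.26 V.
Balancing electrons gives n = 6; the reaction quotient is Q = [Al³⁺]^2/[Cd²⁺]^3 = 528.
E = E° − (RT/nF) ln Q = 1.26 − (8.314×353)/(6×96485) × (6.269) = 1.260 − 0.032 = 1.228 V.

1.23 V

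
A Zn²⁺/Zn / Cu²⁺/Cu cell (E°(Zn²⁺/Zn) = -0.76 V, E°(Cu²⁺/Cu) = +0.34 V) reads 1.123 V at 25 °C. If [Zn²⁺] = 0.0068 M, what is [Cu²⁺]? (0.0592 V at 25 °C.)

0.041 M

From the Nernst equation, log Q = n(E° − E)/0.0592 = 2(1.10 − 1.123)/0.0592 = -0.777, so Q = 0.167.
With Q = [Zn²⁺]/[Cu²⁺] and the known concentrations, [Cu²⁺] in the denominator gives [Cu²⁺] = 0.041 M.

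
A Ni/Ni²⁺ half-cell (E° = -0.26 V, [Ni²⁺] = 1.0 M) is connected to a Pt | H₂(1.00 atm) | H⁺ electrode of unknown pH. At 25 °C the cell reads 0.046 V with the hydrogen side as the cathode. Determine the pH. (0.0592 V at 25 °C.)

E°_cell = 0.26 V and n = 2.
log Q = n(E° − E)/0.0592 = 2×(0.26 − 0.046)/0.0592 = 7.230.
With Q = [Ni²⁺]·P(H₂) / [H⁺]^2, solving for [H⁺] gives log[H⁺] = -3.615, so pH = 3.61.

pH = 3.61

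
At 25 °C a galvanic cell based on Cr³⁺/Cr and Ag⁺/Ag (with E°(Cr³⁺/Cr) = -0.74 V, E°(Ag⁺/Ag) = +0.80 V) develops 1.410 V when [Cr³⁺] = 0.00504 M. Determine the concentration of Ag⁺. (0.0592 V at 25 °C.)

0.0011 M

From the Nernst equation, log Q = n(E° − E)/0.0592 = 3(1.54 − 1.410)/0.0592 = 6.588, so Q = 3.87 × 10^6.
With Q = [Cr³⁺]/[Ag⁺]^3 and the known concentrations, [Ag⁺]^3 in the denominator gives [Ag⁺] = 0.0011 M.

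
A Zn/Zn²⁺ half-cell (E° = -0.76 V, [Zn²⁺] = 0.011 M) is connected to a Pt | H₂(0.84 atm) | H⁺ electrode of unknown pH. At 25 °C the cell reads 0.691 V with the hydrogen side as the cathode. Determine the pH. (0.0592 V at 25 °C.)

E°_cell = 0.76 V and n = 2.
log Q = n(E° − E)/0.0592 = 2×(0.76 − 0.691)/0.0592 = 2.331.
With Q = [Zn²⁺]·P(H₂) / [H⁺]^2, solving for [H⁺] gives log[H⁺] = -2.183, so pH = 2.18.

pH = 2.18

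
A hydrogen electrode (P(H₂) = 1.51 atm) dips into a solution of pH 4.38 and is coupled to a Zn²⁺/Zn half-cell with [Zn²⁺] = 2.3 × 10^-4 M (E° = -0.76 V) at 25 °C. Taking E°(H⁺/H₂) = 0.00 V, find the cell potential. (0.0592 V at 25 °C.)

The hydrogen couple is the cathode, so E°_cell = 0.76 V; n = 2.
[H⁺] = 10^(−4.38) = 4.2 × 10^-5 M, and Q = [Zn²⁺]·P(H₂) / [H⁺]^2 = 2 × 10^5.
E = E° − (0.0592/2) log Q = 0.76 − (0.0592/2)(5.301) = 0.603 V.

0.60 V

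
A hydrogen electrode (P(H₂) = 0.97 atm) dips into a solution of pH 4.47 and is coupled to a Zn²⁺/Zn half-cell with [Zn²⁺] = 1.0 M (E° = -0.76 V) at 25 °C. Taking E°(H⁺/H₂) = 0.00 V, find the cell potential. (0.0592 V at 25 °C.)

The hydrogen couple is the cathode, so E°_cell = 0.76 V; n = 2.
[H⁺] = 10^(−4.47) = 3.4 × 10^-5 M, and Q = [Zn²⁺]·P(H₂) / [H⁺]^2 = 8.45 × 10^8.
E = E° − (0.0592/2) log Q = 0.76 − (0.0592/2)(8.927) = 0.496 V.

0.50 V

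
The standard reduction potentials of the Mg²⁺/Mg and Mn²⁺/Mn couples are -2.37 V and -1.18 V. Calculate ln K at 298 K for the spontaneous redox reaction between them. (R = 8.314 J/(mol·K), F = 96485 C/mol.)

ln K = 92.7

E°_cell = -1.18 − (-2.37) = 1.19 V, with n = 2 electrons transferred.
At equilibrium E = 0, so the Nernst equation gives ln K = nFE°/RT = (2)(96485)(1.19)/((8.314)(298)) = 92.69.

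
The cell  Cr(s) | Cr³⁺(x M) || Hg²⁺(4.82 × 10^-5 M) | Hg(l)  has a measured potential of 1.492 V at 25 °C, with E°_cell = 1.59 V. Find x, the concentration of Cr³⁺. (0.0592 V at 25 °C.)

0.031 M

From the Nernst equation, log Q = n(E° − E)/0.0592 = 6(1.59 − 1.492)/0.0592 = 9.932, so Q = 8.56 × 10^9.
With Q = [Cr³⁺]^2/[Hg²⁺]^3 and the known concentrations, [Cr³⁺]^2 in the numerator gives [Cr³⁺] = 0.031 M.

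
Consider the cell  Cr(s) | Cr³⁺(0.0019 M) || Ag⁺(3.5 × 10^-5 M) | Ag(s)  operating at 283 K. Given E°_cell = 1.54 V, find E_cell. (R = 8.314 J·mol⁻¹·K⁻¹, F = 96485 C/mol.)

1.34 V

Balancing electrons gives n = 3; the reaction quotient is Q = [Cr³⁺]/[Ag⁺]^3 = 4.43 × 10^10.
E = E° − (RT/nF) ln Q = 1.54 − (8.314×283)/(3×96485) × (24.515) = 1.540 − 0.199 = 1.341 V.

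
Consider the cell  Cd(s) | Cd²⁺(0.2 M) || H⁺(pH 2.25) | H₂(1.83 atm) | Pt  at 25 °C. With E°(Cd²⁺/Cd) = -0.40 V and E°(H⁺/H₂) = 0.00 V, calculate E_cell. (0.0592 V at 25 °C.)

The hydrogen couple is the cathode, so E°_cell = 0.40 V; n = 2.
[H⁺] = 10^(−2.25) = 0.0056 M, and Q = [Cd²⁺]·P(H₂) / [H⁺]^2 = 1.16 × 10^4.
E = E° − (0.0592/2) log Q = 0.40 − (0.0592/2)(4.063) = 0.280 V.

0.28 V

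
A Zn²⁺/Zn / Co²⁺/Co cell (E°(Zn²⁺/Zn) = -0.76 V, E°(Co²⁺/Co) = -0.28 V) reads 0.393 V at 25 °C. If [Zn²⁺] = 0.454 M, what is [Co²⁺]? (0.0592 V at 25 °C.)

From the Nernst equation, log Q = n(E° − E)/0.0592 = 2(0.48 − 0.393)/0.0592 = 2.939, so Q = 869.
With Q = [Zn²⁺]/[Co²⁺] and the known concentrations, [Co²⁺] in the denominator gives [Co²⁺] = 5.2 × 10^-4 M.

5.2 × 10^-4 M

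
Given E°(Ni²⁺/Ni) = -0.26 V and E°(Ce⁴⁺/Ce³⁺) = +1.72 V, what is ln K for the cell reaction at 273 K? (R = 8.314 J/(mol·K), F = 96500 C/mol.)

ln K = 168.4

E°_cell = +1.72 − (-0.26) = 1.98 V, with n = 2 electrons transferred.
At equilibrium E = 0, so the Nernst equation gives ln K = nFE°/RT = (2)(96500)(1.98)/((8.314)(273)) = 168.36.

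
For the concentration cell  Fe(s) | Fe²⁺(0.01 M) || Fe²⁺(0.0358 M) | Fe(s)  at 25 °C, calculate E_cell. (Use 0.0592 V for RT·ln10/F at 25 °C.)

0.016 V

Both half-cells are Fe²⁺/Fe, so E°_cell = 0. The concentrated side is the cathode; the cell reaction moves Fe²⁺ from high to low concentration with n = 2.
Q = [Fe²⁺]_dilute/[Fe²⁺]_conc = 0.01/0.0358 = 0.279.
E = 0 − (0.0592/2) log Q = −(0.0592/2)(-0.554) = 0.0164 V.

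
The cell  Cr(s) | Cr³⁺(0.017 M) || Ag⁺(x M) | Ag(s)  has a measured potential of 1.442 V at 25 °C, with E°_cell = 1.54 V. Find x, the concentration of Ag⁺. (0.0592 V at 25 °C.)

0.0057 M

From the Nernst equation, log Q = n(E° − E)/0.0592 = 3(1.54 − 1.442)/0.0592 = 4.966, so Q = 9.25 × 10^4.
With Q = [Cr³⁺]/[Ag⁺]^3 and the known concentrations, [Ag⁺]^3 in the denominator gives [Ag⁺] = 0.0057 M.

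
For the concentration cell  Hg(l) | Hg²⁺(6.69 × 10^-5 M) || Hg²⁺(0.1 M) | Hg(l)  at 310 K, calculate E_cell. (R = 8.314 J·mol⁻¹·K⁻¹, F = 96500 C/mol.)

0.098 V

Both half-cells are Hg²⁺/Hg, so E°_cell = 0. The concentrated side is the cathode; the cell reaction moves Hg²⁺ from high to low concentration with n = 2.
Q = [Hg²⁺]_dilute/[Hg²⁺]_conc = 6.69 × 10^-5/0.1 = 6.69 × 10^-4.
E = 0 − (RT/nF) ln Q = −((8.314×310)/(2×96500))(-7.310) = 0.0976 V.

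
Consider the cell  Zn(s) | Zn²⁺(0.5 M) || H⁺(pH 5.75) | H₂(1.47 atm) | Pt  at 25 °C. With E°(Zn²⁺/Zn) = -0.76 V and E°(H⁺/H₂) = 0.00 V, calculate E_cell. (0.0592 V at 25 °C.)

The hydrogen couple is the cathode, so E°_cell = 0.76 V; n = 2.
[H⁺] = 10^(−5.75) = 1.8 × 10^-6 M, and Q = [Zn²⁺]·P(H₂) / [H⁺]^2 = 2.32 × 10^11.
E = E° − (0.0592/2) log Q = 0.76 − (0.0592/2)(11.366) = 0.424 V.

0.42 V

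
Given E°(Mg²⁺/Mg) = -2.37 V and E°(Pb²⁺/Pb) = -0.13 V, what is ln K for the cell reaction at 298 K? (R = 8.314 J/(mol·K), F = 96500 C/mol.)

E°_cell = -0.13 − (-2.37) = 2.24 V, with n = 2 electrons transferred.
At equilibrium E = 0, so the Nernst equation gives ln K = nFE°/RT = (2)(96500)(2.24)/((8.314)(298)) = 174.49.

ln K = 174.5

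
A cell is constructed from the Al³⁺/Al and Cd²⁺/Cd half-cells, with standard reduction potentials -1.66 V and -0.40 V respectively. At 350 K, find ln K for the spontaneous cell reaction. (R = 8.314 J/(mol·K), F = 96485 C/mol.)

E°_cell = -0.40 − (-1.66) = 1.26 V, with n = 6 electrons transferred.
At equilibrium E = 0, so the Nernst equation gives ln K = nFE°/RT = (6)(96485)(1.26)/((8.314)(350)) = 250.67.

ln K = 250.7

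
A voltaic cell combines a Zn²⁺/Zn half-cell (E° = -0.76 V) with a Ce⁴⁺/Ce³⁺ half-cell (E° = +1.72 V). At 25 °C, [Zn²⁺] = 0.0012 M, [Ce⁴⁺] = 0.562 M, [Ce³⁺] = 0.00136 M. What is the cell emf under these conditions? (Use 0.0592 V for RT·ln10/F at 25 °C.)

The Ce⁴⁺/Ce³⁺ couple has the higher reduction potential and acts as the cathode, so E°_cell = +1.72 − (-0.76) = 2.48 V.
Balancing electrons gives n = 2; the reaction quotient is Q = [Zn²⁺]·[Ce³⁺]^2/[Ce⁴⁺]^2 = 7.03 × 10^-9.
At 25 °C, E = E° − (0.0592/n) log Q = 2.48 − (0.0592/2)(-8.153) = 2.480 + 0.241 = 2.721 V.

2.72 V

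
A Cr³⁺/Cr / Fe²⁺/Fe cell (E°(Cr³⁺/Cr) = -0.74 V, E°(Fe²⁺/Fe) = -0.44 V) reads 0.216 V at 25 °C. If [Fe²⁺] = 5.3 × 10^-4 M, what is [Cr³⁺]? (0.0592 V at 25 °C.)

0.22 M

From the Nernst equation, log Q = n(E° − E)/0.0592 = 6(0.30 − 0.216)/0.0592 = 8.514, so Q = 3.26 × 10^8.
With Q = [Cr³⁺]^2/[Fe²⁺]^3 and the known concentrations, [Cr³⁺]^2 in the numerator gives [Cr³⁺] = 0.22 M.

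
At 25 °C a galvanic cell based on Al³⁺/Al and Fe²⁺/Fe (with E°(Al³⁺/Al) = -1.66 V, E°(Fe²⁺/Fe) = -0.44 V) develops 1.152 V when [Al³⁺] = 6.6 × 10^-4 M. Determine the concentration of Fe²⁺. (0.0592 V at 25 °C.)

From the Nernst equation, log Q = n(E° − E)/0.0592 = 6(1.22 − 1.152)/0.0592 = 6.892, so Q = 7.8 × 10^6.
With Q = [Al³⁺]^2/[Fe²⁺]^3 and the known concentrations, [Fe²⁺]^3 in the denominator gives [Fe²⁺] = 3.8 × 10^-5 M.

3.8 × 10^-5 M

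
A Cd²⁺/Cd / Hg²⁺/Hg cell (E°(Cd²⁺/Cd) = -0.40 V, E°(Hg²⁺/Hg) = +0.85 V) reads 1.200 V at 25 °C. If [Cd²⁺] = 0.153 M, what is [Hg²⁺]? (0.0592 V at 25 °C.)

From the Nernst equation, log Q = n(E° − E)/0.0592 = 2(1.25 − 1.200)/0.0592 = 1.689, so Q = 48.9.
With Q = [Cd²⁺]/[Hg²⁺] and the known concentrations, [Hg²⁺] in the denominator gives [Hg²⁺] = 0.0031 M.

0.0031 M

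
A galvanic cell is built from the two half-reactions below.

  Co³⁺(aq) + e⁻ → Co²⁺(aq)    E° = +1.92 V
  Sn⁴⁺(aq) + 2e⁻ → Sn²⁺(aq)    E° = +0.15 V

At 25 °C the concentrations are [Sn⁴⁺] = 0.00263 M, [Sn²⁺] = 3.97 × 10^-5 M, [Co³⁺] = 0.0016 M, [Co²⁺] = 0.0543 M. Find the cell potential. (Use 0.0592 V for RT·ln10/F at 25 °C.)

1.63 V

The Co³⁺/Co²⁺ couple has the higher reduction potential and acts as the cathode, so E°_cell = +1.92 − (+0.15) = 1.77 V.
Balancing electrons gives n = 2; the reaction quotient is Q = [Sn⁴⁺]·[Co²⁺]^2/([Sn²⁺]·[Co³⁺]^2) = 7.63 × 10^4.
At 25 °C, E = E° − (0.0592/n) log Q = 1.77 − (0.0592/2)(4.883) = 1.770 − 0.145 = 1.625 V.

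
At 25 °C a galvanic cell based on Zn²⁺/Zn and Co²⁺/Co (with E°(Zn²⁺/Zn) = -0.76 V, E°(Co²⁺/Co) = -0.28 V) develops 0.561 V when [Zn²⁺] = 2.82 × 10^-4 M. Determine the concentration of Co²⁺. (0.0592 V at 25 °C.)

0.15 M

From the Nernst equation, log Q = n(E° − E)/0.0592 = 2(0.48 − 0.561)/0.0592 = -2.736, so Q = 0.00183.
With Q = [Zn²⁺]/[Co²⁺] and the known concentrations, [Co²⁺] in the denominator gives [Co²⁺] = 0.15 M.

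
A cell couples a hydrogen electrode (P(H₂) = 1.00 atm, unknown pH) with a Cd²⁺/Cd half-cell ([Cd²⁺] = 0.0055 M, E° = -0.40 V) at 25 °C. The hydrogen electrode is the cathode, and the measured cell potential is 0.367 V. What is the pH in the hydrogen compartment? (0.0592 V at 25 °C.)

E°_cell = 0.40 V and n = 2.
log Q = n(E° − E)/0.0592 = 2×(0.40 − 0.367)/0.0592 = 1.115.
With Q = [Cd²⁺]·P(H₂) / [H⁺]^2, solving for [H⁺] gives log[H⁺] = -1.687, so pH = 1.69.

pH = 1.69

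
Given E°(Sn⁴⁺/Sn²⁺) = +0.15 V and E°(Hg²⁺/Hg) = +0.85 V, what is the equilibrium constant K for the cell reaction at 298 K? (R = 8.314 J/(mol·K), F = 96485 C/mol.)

4.8 × 10^23

E°_cell = +0.85 − (+0.15) = 0.70 V, with n = 2 electrons transferred.
At equilibrium E = 0, so the Nernst equation gives ln K = nFE°/RT = (2)(96485)(0.70)/((8.314)(298)) = 54.52.
K = e^54.52 = 4.8 × 10^23.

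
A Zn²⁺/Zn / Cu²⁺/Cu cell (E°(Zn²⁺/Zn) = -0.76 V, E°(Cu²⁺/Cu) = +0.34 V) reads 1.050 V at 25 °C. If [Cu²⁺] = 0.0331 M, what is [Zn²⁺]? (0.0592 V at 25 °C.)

From the Nernst equation, log Q = n(E° − E)/0.0592 = 2(1.10 − 1.050)/0.0592 = 1.689, so Q = 48.9.
With Q = [Zn²⁺]/[Cu²⁺] and the known concentrations, [Zn²⁺] in the numerator gives [Zn²⁺] = 1.6 M.

1.6 M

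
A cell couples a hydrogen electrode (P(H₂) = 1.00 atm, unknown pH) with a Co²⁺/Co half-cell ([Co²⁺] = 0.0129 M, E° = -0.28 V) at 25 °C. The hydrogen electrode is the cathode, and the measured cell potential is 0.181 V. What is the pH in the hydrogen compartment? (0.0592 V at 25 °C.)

E°_cell = 0.28 V and n = 2.
log Q = n(E° − E)/0.0592 = 2×(0.28 − 0.181)/0.0592 = 3.345.
With Q = [Co²⁺]·P(H₂) / [H⁺]^2, solving for [H⁺] gives log[H⁺] = -2.617, so pH = 2.62.

pH = 2.62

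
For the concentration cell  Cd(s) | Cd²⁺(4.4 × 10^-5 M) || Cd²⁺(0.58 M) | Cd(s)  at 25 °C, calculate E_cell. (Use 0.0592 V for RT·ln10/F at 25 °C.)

Both half-cells are Cd²⁺/Cd, so E°_cell = 0. The concentrated side is the cathode; the cell reaction moves Cd²⁺ from high to low concentration with n = 2.
Q = [Cd²⁺]_dilute/[Cd²⁺]_conc = 4.4 × 10^-5/0.58 = 7.59 × 10^-5.
E = 0 − (0.0592/2) log Q = −(0.0592/2)(-4.120) = 0.1220 V.

0.12 V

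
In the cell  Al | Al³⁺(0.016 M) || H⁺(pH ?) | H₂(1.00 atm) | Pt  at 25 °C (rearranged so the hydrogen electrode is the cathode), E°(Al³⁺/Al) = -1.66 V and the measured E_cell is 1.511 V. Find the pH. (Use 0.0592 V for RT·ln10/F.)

pH = 3.12

E°_cell = 1.66 V and n = 6.
log Q = n(E° − E)/0.0592 = 6×(1.66 − 1.511)/0.0592 = 15.101.
With Q = [Al³⁺]^2·P(H₂)^3 / [H⁺]^6, solving for [H⁺] gives log[H⁺] = -3.116, so pH = 3.12.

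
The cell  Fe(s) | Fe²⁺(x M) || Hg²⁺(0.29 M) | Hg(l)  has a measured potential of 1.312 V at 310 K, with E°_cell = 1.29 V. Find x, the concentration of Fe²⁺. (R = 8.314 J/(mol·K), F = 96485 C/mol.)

0.056 M

From the Nernst equation, ln Q = nF(E° − E)/RT = 2×96485×(1.29 − 1.312)/(8.314×310) = -1.647, so Q = 0.193.
With Q = [Fe²⁺]/[Hg²⁺] and the known concentrations, [Fe²⁺] in the numerator gives [Fe²⁺] = 0.056 M.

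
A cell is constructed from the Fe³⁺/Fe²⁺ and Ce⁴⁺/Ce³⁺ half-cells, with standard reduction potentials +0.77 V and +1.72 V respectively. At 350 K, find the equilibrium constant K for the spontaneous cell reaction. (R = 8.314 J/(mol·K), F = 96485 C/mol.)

E°_cell = +1.72 − (+0.77) = 0.95 V, with n = 1 electron transferred.
At equilibrium E = 0, so the Nernst equation gives ln K = nFE°/RT = (1)(96485)(0.95)/((8.314)(350)) = 31.50.
K = e^31.50 = 4.8 × 10^13.

4.8 × 10^13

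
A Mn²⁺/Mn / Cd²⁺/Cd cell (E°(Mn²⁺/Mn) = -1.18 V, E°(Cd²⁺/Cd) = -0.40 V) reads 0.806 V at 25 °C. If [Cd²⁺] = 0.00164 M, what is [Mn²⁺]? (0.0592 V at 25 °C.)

From the Nernst equation, log Q = n(E° − E)/0.0592 = 2(0.78 − 0.806)/0.0592 = -0.878, so Q = 0.132.
With Q = [Mn²⁺]/[Cd²⁺] and the known concentrations, [Mn²⁺] in the numerator gives [Mn²⁺] = 2.2 × 10^-4 M.

2.2 × 10^-4 M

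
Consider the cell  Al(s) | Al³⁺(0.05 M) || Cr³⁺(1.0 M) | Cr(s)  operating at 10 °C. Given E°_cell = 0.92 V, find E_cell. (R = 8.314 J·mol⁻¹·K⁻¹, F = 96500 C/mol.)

Balancing electrons gives n = 3; the reaction quotient is Q = [Al³⁺]/[Cr³⁺] = 0.0500.
E = E° − (RT/nF) ln Q = 0.92 − (8.314×283)/(3×96500) × (-2.996) = 0.920 + 0.024 = 0.944 V.

0.944 V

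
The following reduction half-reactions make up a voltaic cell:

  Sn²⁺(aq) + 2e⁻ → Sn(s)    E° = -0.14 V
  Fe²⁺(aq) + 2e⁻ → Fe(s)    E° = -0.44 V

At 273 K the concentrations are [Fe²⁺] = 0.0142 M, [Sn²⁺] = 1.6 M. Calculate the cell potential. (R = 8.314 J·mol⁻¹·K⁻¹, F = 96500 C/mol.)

The Sn²⁺/Sn couple has the higher reduction potential and acts as the cathode, so E°_cell = -0.14 − (-0.44) = 0.30 V.
Balancing electrons gives n = 2; the reaction quotient is Q = [Fe²⁺]/[Sn²⁺] = 0.00887.
E = E° − (RT/nF) ln Q = 0.30 − (8.314×273)/(2×96500) × (-4.725) = 0.300 + 0.056 = 0.356 V.

0.356 V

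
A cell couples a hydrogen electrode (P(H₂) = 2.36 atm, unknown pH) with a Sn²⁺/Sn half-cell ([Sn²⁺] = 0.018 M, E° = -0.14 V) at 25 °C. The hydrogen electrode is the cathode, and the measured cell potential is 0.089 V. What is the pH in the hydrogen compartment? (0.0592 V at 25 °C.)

E°_cell = 0.14 V and n = 2.
log Q = n(E° − E)/0.0592 = 2×(0.14 − 0.089)/0.0592 = 1.723.
With Q = [Sn²⁺]·P(H₂) / [H⁺]^2, solving for [H⁺] gives log[H⁺] = -1.547, so pH = 1.55.

pH = 1.55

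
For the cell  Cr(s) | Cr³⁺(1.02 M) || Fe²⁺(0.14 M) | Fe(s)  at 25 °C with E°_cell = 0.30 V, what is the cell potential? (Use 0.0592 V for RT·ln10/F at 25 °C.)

Balancing electrons gives n = 6; the reaction quotient is Q = [Cr³⁺]^2/[Fe²⁺]^3 = 379.
At 25 °C, E = E° − (0.0592/n) log Q = 0.30 − (0.0592/6)(2.579) = 0.300 − 0.025 = 0.275 V.

0.275 V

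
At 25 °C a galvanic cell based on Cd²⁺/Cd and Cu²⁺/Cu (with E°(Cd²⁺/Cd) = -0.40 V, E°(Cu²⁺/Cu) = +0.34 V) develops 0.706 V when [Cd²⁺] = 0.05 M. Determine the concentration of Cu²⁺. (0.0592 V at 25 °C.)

0.0036 M

From the Nernst equation, log Q = n(E° − E)/0.0592 = 2(0.74 − 0.706)/0.0592 = 1.149, so Q = 14.1.
With Q = [Cd²⁺]/[Cu²⁺] and the known concentrations, [Cu²⁺] in the denominator gives [Cu²⁺] = 0.0036 M.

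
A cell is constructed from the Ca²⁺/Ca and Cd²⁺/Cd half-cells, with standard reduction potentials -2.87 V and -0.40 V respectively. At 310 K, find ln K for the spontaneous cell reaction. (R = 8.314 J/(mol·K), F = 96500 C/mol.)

E°_cell = -0.40 − (-2.87) = 2.47 V, with n = 2 electrons transferred.
At equilibrium E = 0, so the Nernst equation gives ln K = nFE°/RT = (2)(96500)(2.47)/((8.314)(310)) = 184.96.

ln K = 185.0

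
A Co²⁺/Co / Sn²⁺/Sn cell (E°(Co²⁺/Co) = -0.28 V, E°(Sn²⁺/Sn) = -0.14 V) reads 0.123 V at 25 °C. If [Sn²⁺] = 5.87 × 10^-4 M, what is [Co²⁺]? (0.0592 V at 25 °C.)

From the Nernst equation, log Q = n(E° − E)/0.0592 = 2(0.14 − 0.123)/0.0592 = 0.574, so Q = 3.75.
With Q = [Co²⁺]/[Sn²⁺] and the known concentrations, [Co²⁺] in the numerator gives [Co²⁺] = 0.0022 M.

0.0022 M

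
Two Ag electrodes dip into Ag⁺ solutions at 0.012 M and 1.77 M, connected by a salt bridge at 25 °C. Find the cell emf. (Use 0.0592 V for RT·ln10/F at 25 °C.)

0.13 V

Both half-cells are Ag⁺/Ag, so E°_cell = 0. The concentrated side is the cathode; the cell reaction moves Ag⁺ from high to low concentration with n = 1.
Q = [Ag⁺]_dilute/[Ag⁺]_conc = 0.012/1.77 = 0.00678.
E = 0 − (0.0592/1) log Q = −(0.0592/1)(-2.169) = 0.1284 V.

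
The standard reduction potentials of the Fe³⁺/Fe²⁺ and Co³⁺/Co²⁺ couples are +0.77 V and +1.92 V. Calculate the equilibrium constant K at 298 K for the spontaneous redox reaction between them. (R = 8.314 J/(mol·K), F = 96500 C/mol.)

E°_cell = +1.92 − (+0.77) = 1.15 V, with n = 1 electron transferred.
At equilibrium E = 0, so the Nernst equation gives ln K = nFE°/RT = (1)(96500)(1.15)/((8.314)(298)) = 44.79.
K = e^44.79 = 2.8 × 10^19.

2.8 × 10^19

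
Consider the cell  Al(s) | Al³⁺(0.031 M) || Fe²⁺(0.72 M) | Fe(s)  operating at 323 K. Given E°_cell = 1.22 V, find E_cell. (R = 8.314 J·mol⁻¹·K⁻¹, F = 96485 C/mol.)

Balancing electrons gives n = 6; the reaction quotient is Q = [Al³⁺]^2/[Fe²⁺]^3 = 0.00257.
E = E° − (RT/nF) ln Q = 1.22 − (8.314×323)/(6×96485) × (-5.962) = 1.220 + 0.028 = 1.248 V.

1.25 V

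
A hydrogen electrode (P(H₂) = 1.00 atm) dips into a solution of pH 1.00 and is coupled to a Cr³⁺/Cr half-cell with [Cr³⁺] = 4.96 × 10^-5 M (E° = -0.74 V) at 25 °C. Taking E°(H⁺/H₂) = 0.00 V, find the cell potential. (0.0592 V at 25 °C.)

The hydrogen couple is the cathode, so E°_cell = 0.74 V; n = 6.
[H⁺] = 10^(−1.00) = 0.10 M, and Q = [Cr³⁺]^2·P(H₂)^3 / [H⁺]^6 = 0.00246.
E = E° − (0.0592/6) log Q = 0.74 − (0.0592/6)(-2.609) = 0.766 V.

0.77 V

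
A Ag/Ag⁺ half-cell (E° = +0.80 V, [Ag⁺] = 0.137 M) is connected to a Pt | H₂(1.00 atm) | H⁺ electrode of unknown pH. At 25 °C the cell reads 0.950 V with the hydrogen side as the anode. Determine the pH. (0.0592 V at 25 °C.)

E°_cell = 0.80 V and n = 2.
log Q = n(E° − E)/0.0592 = 2×(0.80 − 0.950)/0.0592 = -5.068.
With Q = [H⁺]^2 / ([Ag⁺]^2·P(H₂)), solving for [H⁺] gives log[H⁺] = -3.397, so pH = 3.40.

pH = 3.40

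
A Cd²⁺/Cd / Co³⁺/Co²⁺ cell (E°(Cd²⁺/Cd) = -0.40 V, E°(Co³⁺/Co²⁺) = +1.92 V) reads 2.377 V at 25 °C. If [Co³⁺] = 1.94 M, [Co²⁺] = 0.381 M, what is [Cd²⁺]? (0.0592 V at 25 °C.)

0.31 M

From the Nernst equation, log Q = n(E° − E)/0.0592 = 2(2.32 − 2.377)/0.0592 = -1.926, so Q = 0.0119.
With Q = [Cd²⁺]·[Co²⁺]^2/[Co³⁺]^2 and the known concentrations, [Cd²⁺] in the numerator gives [Cd²⁺] = 0.31 M.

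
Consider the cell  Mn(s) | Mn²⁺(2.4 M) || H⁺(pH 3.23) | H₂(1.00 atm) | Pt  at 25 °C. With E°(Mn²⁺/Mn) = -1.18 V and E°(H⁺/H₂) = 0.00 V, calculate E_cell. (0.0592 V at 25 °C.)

0.98 V

The hydrogen couple is the cathode, so E°_cell = 1.18 V; n = 2.
[H⁺] = 10^(−3.23) = 5.9 × 10^-4 M, and Q = [Mn²⁺]·P(H₂) / [H⁺]^2 = 6.92 × 10^6.
E = E° − (0.0592/2) log Q = 1.18 − (0.0592/2)(6.840) = 0.978 V.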